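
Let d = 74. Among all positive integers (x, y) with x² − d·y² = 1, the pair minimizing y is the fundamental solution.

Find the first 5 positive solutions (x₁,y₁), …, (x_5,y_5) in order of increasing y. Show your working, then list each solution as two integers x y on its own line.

√74 → a₀=8, period (1,1,1,1,16); ℓ=5 odd so k=9
k=0  a_k=8  p_k/q_k = 8/1
k=1  a_k=1  p_k/q_k = 9/1
…
k=3  a_k=1  p_k/q_k = 26/3
…
k=5  a_k=16  p_k/q_k = 714/83
k=6  a_k=1  p_k/q_k = 757/88
k=7  a_k=1  p_k/q_k = 1471/171
k=8  a_k=1  p_k/q_k = 2228/259
k=9  a_k=1  p_k/q_k = 3699/430
→ (3699, 430).  Check: 3699²=13682601, 74·430²=13682600, difference 1.
k=2:  x_2 = 3699·3699+74·430·430 = 27365201,  y_2 = 3699·430+430·3699 = 3181140
k=3:  x_3 = 3699·27365201+74·430·3181140 = 202447753299,  y_3 = 3699·3181140+430·27365201 = 23534073290
k=4:  x_4 = 3699·202447753299+74·430·23534073290 = 1497708451540801,  y_4 = 3699·23534073290+430·202447753299 = 174105071018280
k=5:  x_5 = 3699·1497708451540801+74·430·174105071018280 = 11080046922051092499,  y_5 = 3699·174105071018280+430·1497708451540801 = 1288029291859162150

3699 430
27365201 3181140
202447753299 23534073290
1497708451540801 174105071018280
11080046922051092499 1288029291859162150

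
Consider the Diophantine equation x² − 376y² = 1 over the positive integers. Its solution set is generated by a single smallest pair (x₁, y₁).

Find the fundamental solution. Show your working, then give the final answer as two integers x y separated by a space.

2143295 110532

√376 = [19; 2,1,1,3,1,…,1,2,38, …], period ℓ=16 (even) → k=15
i=0: a=19 ⇒ p=19, q=1
i=1: a=2 ⇒ p=39, q=2
i=2: a=1 ⇒ p=58, q=3
i=3: a=1 ⇒ p=97, q=5
…
i=6: a=2 ⇒ p=1241, q=64
…
i=8: a=4 ⇒ p=12953, q=668
i=9: a=2 ⇒ p=28834, q=1487
…
i=12: a=3 ⇒ p=368986, q=19029
i=13: a=1 ⇒ p=468441, q=24158
i=14: a=1 ⇒ p=837427, q=43187
i=15: a=2 ⇒ p=2143295, q=110532
fundamental: x₁=2143295, y₁=110532  (since 4593713457025 − 376·12217323024 = 1)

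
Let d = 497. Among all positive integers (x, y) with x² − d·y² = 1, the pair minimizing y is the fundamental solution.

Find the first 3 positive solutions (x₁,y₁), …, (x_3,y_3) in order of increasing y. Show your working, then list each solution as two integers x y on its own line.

1201887 53912
2889064721537 129592263888
6944658661946678751 311510514535059400

√497 = [22; 3,2,2,5,6,5,2,2,3,44, …], period ℓ=10 (even) → k=9
k=0  a_k=22  p_k/q_k = 22/1
k=1  a_k=3  p_k/q_k = 67/3
k=2  a_k=2  p_k/q_k = 156/7
k=3  a_k=2  p_k/q_k = 379/17
k=4  a_k=5  p_k/q_k = 2051/92
k=5  a_k=6  p_k/q_k = 12685/569
k=6  a_k=5  p_k/q_k = 65476/2937
…
k=8  a_k=2  p_k/q_k = 352750/15823
k=9  a_k=3  p_k/q_k = 1201887/53912
fundamental: x₁=1201887, y₁=53912  (since 1444532360769 − 497·2906503744 = 1)
(1201887+53912√497)^2 = 2889064721537 + 129592263888√497
(1201887+53912√497)^3 = 6944658661946678751 + 311510514535059400√497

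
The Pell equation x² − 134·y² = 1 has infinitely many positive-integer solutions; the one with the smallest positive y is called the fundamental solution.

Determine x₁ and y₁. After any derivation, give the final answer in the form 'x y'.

145925 12606

√134 = [11; 1,1,2,1,3,…,1,1,22, …], period ℓ=14 (even) → k=13
a_0=11:  p_0=11·1+0=11,  q_0=11·0+1=1
…
a_3=2:  p_3=2·23+12=58,  q_3=2·2+1=5
…
a_5=3:  p_5=3·81+58=301,  q_5=3·7+5=26
a_6=1:  p_6=1·301+81=382,  q_6=1·26+7=33
a_7=10:  p_7=10·382+301=4121,  q_7=10·33+26=356
…
a_10=1:  p_10=1·17630+4503=22133,  q_10=1·1523+389=1912
…
a_12=1:  p_12=1·61896+22133=84029,  q_12=1·5347+1912=7259
a_13=1:  p_13=1·84029+61896=145925,  q_13=1·7259+5347=12606
(x₁, y₁) = (145925, 12606);  145925² − 134·12606² = 1 ✓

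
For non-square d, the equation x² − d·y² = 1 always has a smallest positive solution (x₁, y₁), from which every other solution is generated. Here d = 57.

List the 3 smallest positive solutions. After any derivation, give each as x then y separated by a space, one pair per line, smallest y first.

[7; 1,1,4,1,1,14] for √57; ℓ=6 ⇒ convergent index 5
a_0=7:  p_0=7·1+0=7,  q_0=7·0+1=1
a_1=1:  p_1=1·7+1=8,  q_1=1·1+0=1
a_2=1:  p_2=1·8+7=15,  q_2=1·1+1=2
a_3=4:  p_3=4·15+8=68,  q_3=4·2+1=9
a_4=1:  p_4=1·68+15=83,  q_4=1·9+2=11
a_5=1:  p_5=1·83+68=151,  q_5=1·11+9=20
fundamental: x₁=151, y₁=20  (since 22801 − 57·400 = 1)
(x_2, y_2) = (151·151 + 57·20·20, 151·20 + 20·151) = (45601, 6040)
(x_3, y_3) = (151·45601 + 57·20·6040, 151·6040 + 20·45601) = (13771351, 1824060)

151 20
45601 6040
13771351 1824060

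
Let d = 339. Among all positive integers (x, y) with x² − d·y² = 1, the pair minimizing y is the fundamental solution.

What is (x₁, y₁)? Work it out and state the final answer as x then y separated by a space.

97970 5321

√339 → a₀=18, period (2,2,2,1,17,1,2,2,2,36); ℓ=10 even so k=9
i=0: a=18 ⇒ p=18, q=1
…
i=3: a=2 ⇒ p=221, q=12
…
i=8: a=2 ⇒ p=40359, q=2192
i=9: a=2 ⇒ p=97970, q=5321
(x₁, y₁) = (97970, 5321);  97970² − 339·5321² = 1 ✓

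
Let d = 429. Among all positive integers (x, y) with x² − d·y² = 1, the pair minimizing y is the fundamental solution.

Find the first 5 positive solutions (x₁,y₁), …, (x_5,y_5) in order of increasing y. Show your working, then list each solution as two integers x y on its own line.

√429 → a₀=20, period (1,2,2,9,1,12,1,9,2,2,1,40); ℓ=12 even so k=11
k=0  a_k=20  p_k/q_k = 20/1
k=1  a_k=1  p_k/q_k = 21/1
k=2  a_k=2  p_k/q_k = 62/3
k=3  a_k=2  p_k/q_k = 145/7
k=4  a_k=9  p_k/q_k = 1367/66
k=5  a_k=1  p_k/q_k = 1512/73
…
k=7  a_k=1  p_k/q_k = 21023/1015
k=8  a_k=9  p_k/q_k = 208718/10077
k=9  a_k=2  p_k/q_k = 438459/21169
k=10  a_k=2  p_k/q_k = 1085636/52415
k=11  a_k=1  p_k/q_k = 1524095/73584
fundamental: x₁=1524095, y₁=73584  (since 2322865569025 − 429·5414605056 = 1)
k=2:  x_2 = 1524095·1524095+429·73584·73584 = 4645731138049,  y_2 = 1524095·73584+73584·1524095 = 224298012960
k=3:  x_3 = 1524095·4645731138049+429·73584·224298012960 = 14161071197688057215,  y_3 = 1524095·224298012960+73584·4645731138049 = 683702960124468816
k=4:  x_4 = 1524095·14161071197688057215+429·73584·683702960124468816 = 43165635614076113391052801,  y_4 = 1524095·683702960124468816+73584·14161071197688057215 = 2084056526021580302230080
k=5:  x_5 = 1524095·43165635614076113391052801+429·73584·2084056526021580302230080 = 131577058822456507006275549422975,  y_5 = 1524095·2084056526021580302230080+73584·43165635614076113391052801 = 6352600262053037158494583086384

1524095 73584
4645731138049 224298012960
14161071197688057215 683702960124468816
43165635614076113391052801 2084056526021580302230080
131577058822456507006275549422975 6352600262053037158494583086384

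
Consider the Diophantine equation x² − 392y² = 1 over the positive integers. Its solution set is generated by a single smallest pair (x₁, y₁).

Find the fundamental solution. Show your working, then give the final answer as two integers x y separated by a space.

√392 = [19; 1,3,1,38, …], period ℓ=4 (even) → k=3
i=0: a=19 ⇒ p=19, q=1
i=1: a=1 ⇒ p=20, q=1
i=2: a=3 ⇒ p=79, q=4
i=3: a=1 ⇒ p=99, q=5
(x₁, y₁) = (99, 5);  99² − 392·5² = 1 ✓

99 5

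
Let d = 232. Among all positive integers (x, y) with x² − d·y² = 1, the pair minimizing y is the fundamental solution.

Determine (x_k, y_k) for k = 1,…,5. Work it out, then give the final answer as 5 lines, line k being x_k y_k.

√232 → a₀=15, period (4,3,7,3,4,30); ℓ=6 even so k=5
a_0=15:  p_0=15·1+0=15,  q_0=15·0+1=1
…
a_2=3:  p_2=3·61+15=198,  q_2=3·4+1=13
…
a_4=3:  p_4=3·1447+198=4539,  q_4=3·95+13=298
a_5=4:  p_5=4·4539+1447=19603,  q_5=4·298+95=1287
fundamental: x₁=19603, y₁=1287  (since 384277609 − 232·1656369 = 1)
(19603+1287√232)^2 = 768555217 + 50458122√232
(19603+1287√232)^3 = 30131975818099 + 1978261129845√232
(19603+1287√232)^4 = 1181354243155834177 + 77559705806244948√232
(19603+1287√232)^5 = 46316174427035658925363 + 3040805823861378301443√232

19603 1287
768555217 50458122
30131975818099 1978261129845
1181354243155834177 77559705806244948
46316174427035658925363 3040805823861378301443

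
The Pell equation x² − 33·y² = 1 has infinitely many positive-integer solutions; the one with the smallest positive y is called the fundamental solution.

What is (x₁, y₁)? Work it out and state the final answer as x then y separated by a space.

23 4

√33 → a₀=5, period (1,2,1,10); ℓ=4 even so k=3
a_0=5:  p_0=5·1+0=5,  q_0=5·0+1=1
a_1=1:  p_1=1·5+1=6,  q_1=1·1+0=1
a_2=2:  p_2=2·6+5=17,  q_2=2·1+1=3
a_3=1:  p_3=1·17+6=23,  q_3=1·3+1=4
(x₁, y₁) = (23, 4);  23² − 33·4² = 1 ✓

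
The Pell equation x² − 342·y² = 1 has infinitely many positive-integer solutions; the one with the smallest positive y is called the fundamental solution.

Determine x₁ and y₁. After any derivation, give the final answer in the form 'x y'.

37 2

d=342: √d = [18; 2,36] (ℓ=2, even), read p_1/q_1
step 0: (18, 1)  from 18·(1,0) + (0,1)
step 1: (37, 2)  from 2·(18,1) + (1,0)
→ (37, 2).  Check: 37²=1369, 342·2²=1368, difference 1.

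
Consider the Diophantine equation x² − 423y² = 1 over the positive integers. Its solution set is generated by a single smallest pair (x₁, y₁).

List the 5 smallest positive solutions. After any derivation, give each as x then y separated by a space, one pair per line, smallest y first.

d=423: √d = [20; 1,1,3,4,3,1,1,40] (ℓ=8, even), read p_7/q_7
a_0=20:  p_0=20·1+0=20,  q_0=20·0+1=1
a_1=1:  p_1=1·20+1=21,  q_1=1·1+0=1
a_2=1:  p_2=1·21+20=41,  q_2=1·1+1=2
…
a_4=4:  p_4=4·144+41=617,  q_4=4·7+2=30
…
a_6=1:  p_6=1·1995+617=2612,  q_6=1·97+30=127
a_7=1:  p_7=1·2612+1995=4607,  q_7=1·127+97=224
(x₁, y₁) = (4607, 224);  4607² − 423·224² = 1 ✓
(4607+224√423)^2 = 42448897 + 2063936√423
(4607+224√423)^3 = 391124132351 + 19017106080√423
(4607+224√423)^4 = 3603817713033217 + 175223613357184√423
(4607+224√423)^5 = 33205576016763929087 + 1614510354455987296√423

4607 224
42448897 2063936
391124132351 19017106080
3603817713033217 175223613357184
33205576016763929087 1614510354455987296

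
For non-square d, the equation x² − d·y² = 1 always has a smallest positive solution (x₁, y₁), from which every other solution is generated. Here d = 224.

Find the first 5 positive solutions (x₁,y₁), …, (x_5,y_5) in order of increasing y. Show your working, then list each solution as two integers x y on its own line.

15 1
449 30
13455 899
403201 26940
12082575 807301

d=224: √d = [14; 1,28] (ℓ=2, even), read p_1/q_1
k=0  a_k=14  p_k/q_k = 14/1
k=1  a_k=1  p_k/q_k = 15/1
→ (15, 1).  Check: 15²=225, 224·1²=224, difference 1.
n=2: (15,1)∘(15,1) = (15·15+224·1·1, 15·1+1·15) = (449,30)
n=3: (449,30)∘(15,1) = (15·449+224·1·30, 15·30+1·449) = (13455,899)
n=4: (13455,899)∘(15,1) = (15·13455+224·1·899, 15·899+1·13455) = (403201,26940)
n=5: (403201,26940)∘(15,1) = (15·403201+224·1·26940, 15·26940+1·403201) = (12082575,807301)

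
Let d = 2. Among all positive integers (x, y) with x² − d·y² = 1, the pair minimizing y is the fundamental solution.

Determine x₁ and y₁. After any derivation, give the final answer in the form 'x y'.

d=2: √d = [1; 2] (ℓ=1, odd), read p_1/q_1
a_0=1:  p_0=1·1+0=1,  q_0=1·0+1=1
a_1=2:  p_1=2·1+1=3,  q_1=2·1+0=2
→ (3, 2).  Check: 3²=9, 2·2²=8, difference 1.

3 2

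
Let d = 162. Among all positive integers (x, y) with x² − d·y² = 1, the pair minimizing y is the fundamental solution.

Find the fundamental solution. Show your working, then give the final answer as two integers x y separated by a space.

19601 1540

√162 = [12; 1,2,1,2,12,2,1,2,1,24, …], period ℓ=10 (even) → k=9
k=0  a_k=12  p_k/q_k = 12/1
k=1  a_k=1  p_k/q_k = 13/1
k=2  a_k=2  p_k/q_k = 38/3
…
k=4  a_k=2  p_k/q_k = 140/11
…
k=6  a_k=2  p_k/q_k = 3602/283
…
k=8  a_k=2  p_k/q_k = 14268/1121
k=9  a_k=1  p_k/q_k = 19601/1540
(x₁, y₁) = (19601, 1540);  19601² − 162·1540² = 1 ✓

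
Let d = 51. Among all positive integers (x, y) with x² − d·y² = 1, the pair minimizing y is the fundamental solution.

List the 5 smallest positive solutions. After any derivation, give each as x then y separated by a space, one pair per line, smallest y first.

d=51: √d = [7; 7,14] (ℓ=2, even), read p_1/q_1
i=0: a=7 ⇒ p=7, q=1
i=1: a=7 ⇒ p=50, q=7
→ (50, 7).  Check: 50²=2500, 51·7²=2499, difference 1.
(x_2, y_2) = (50·50 + 51·7·7, 50·7 + 7·50) = (4999, 700)
(x_3, y_3) = (50·4999 + 51·7·700, 50·700 + 7·4999) = (499850, 69993)
(x_4, y_4) = (50·499850 + 51·7·69993, 50·69993 + 7·499850) = (49980001, 6998600)
(x_5, y_5) = (50·49980001 + 51·7·6998600, 50·6998600 + 7·49980001) = (4997500250, 699790007)

50 7
4999 700
499850 69993
49980001 6998600
4997500250 699790007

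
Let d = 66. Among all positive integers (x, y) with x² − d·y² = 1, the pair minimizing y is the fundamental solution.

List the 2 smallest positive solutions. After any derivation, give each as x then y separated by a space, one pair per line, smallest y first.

√66 → a₀=8, period (8,16); ℓ=2 even so k=1
step 0: (8, 1)  from 8·(1,0) + (0,1)
step 1: (65, 8)  from 8·(8,1) + (1,0)
→ (65, 8).  Check: 65²=4225, 66·8²=4224, difference 1.
k=2:  x_2 = 65·65+66·8·8 = 8449,  y_2 = 65·8+8·65 = 1040

65 8
8449 1040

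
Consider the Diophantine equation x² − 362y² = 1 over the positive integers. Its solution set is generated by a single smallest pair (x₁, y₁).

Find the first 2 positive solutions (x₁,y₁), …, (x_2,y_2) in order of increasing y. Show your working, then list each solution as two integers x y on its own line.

d=362: √d = [19; 38] (ℓ=1, odd), read p_1/q_1
a_0=19:  p_0=19·1+0=19,  q_0=19·0+1=1
a_1=38:  p_1=38·19+1=723,  q_1=38·1+0=38
fundamental: x₁=723, y₁=38  (since 522729 − 362·1444 = 1)
(723+38√362)^2 = 1045457 + 54948√362

723 38
1045457 54948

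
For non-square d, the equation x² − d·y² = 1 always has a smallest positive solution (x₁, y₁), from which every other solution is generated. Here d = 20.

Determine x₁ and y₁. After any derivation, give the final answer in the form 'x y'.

[4; 2,8] for √20; ℓ=2 ⇒ convergent index 1
k=0  a_k=4  p_k/q_k = 4/1
k=1  a_k=2  p_k/q_k = 9/2
(x₁, y₁) = (9, 2);  9² − 20·2² = 1 ✓

9 2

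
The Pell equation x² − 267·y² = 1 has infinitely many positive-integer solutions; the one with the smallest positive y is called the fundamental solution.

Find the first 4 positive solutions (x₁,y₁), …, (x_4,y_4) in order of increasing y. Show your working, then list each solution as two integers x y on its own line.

2402 147
11539207 706188
55434348026 3392527005
266306596377697 16297699025832

[16; 2,1,15,1,2,32] for √267; ℓ=6 ⇒ convergent index 5
k=0  a_k=16  p_k/q_k = 16/1
k=1  a_k=2  p_k/q_k = 33/2
k=2  a_k=1  p_k/q_k = 49/3
k=3  a_k=15  p_k/q_k = 768/47
k=4  a_k=1  p_k/q_k = 817/50
k=5  a_k=2  p_k/q_k = 2402/147
→ (2402, 147).  Check: 2402²=5769604, 267·147²=5769603, difference 1.
k=2:  x_2 = 2402·2402+267·147·147 = 11539207,  y_2 = 2402·147+147·2402 = 706188
k=3:  x_3 = 2402·11539207+267·147·706188 = 55434348026,  y_3 = 2402·706188+147·11539207 = 3392527005
k=4:  x_4 = 2402·55434348026+267·147·3392527005 = 266306596377697,  y_4 = 2402·3392527005+147·55434348026 = 16297699025832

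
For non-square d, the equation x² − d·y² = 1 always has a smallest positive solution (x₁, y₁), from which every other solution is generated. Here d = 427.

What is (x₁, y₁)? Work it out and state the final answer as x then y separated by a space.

√427 = [20; 1,1,1,40, …], period ℓ=4 (even) → k=3
k=0  a_k=20  p_k/q_k = 20/1
k=1  a_k=1  p_k/q_k = 21/1
k=2  a_k=1  p_k/q_k = 41/2
k=3  a_k=1  p_k/q_k = 62/3
(x₁, y₁) = (62, 3);  62² − 427·3² = 1 ✓

62 3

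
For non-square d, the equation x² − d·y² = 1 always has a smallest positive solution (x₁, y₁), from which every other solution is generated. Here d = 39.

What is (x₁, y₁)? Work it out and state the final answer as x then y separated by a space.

d=39: √d = [6; 4,12] (ℓ=2, even), read p_1/q_1
step 0: (6, 1)  from 6·(1,0) + (0,1)
step 1: (25, 4)  from 4·(6,1) + (1,0)
(x₁, y₁) = (25, 4);  25² − 39·4² = 1 ✓

25 4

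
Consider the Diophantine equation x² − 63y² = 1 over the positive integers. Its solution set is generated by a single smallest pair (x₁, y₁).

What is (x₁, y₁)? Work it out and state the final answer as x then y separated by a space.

8 1

d=63: √d = [7; 1,14] (ℓ=2, even), read p_1/q_1
a_0=7:  p_0=7·1+0=7,  q_0=7·0+1=1
a_1=1:  p_1=1·7+1=8,  q_1=1·1+0=1
(x₁, y₁) = (8, 1);  8² − 63·1² = 1 ✓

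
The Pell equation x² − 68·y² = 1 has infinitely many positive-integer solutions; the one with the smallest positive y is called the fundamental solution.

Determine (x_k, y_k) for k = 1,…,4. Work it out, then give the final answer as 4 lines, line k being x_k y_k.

33 4
2177 264
143649 17420
9478657 1149456

[8; 4,16] for √68; ℓ=2 ⇒ convergent index 1
step 0: (8, 1)  from 8·(1,0) + (0,1)
step 1: (33, 4)  from 4·(8,1) + (1,0)
(x₁, y₁) = (33, 4);  33² − 68·4² = 1 ✓
k=2:  x_2 = 33·33+68·4·4 = 2177,  y_2 = 33·4+4·33 = 264
k=3:  x_3 = 33·2177+68·4·264 = 143649,  y_3 = 33·264+4·2177 = 17420
k=4:  x_4 = 33·143649+68·4·17420 = 9478657,  y_4 = 33·17420+4·143649 = 1149456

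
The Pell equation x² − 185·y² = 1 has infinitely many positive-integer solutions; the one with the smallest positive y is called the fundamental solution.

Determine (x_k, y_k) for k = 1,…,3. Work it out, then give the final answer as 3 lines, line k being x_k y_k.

[13; 1,1,1,1,26] for √185; ℓ=5 ⇒ convergent index 9
i=0: a=13 ⇒ p=13, q=1
i=1: a=1 ⇒ p=14, q=1
i=2: a=1 ⇒ p=27, q=2
i=3: a=1 ⇒ p=41, q=3
i=4: a=1 ⇒ p=68, q=5
i=5: a=26 ⇒ p=1809, q=133
i=6: a=1 ⇒ p=1877, q=138
i=7: a=1 ⇒ p=3686, q=271
i=8: a=1 ⇒ p=5563, q=409
i=9: a=1 ⇒ p=9249, q=680
(x₁, y₁) = (9249, 680);  9249² − 185·680² = 1 ✓
(x_2, y_2) = (9249·9249 + 185·680·680, 9249·680 + 680·9249) = (171088001, 12578640)
(x_3, y_3) = (9249·171088001 + 185·680·12578640, 9249·12578640 + 680·171088001) = (3164785833249, 232679682040)

9249 680
171088001 12578640
3164785833249 232679682040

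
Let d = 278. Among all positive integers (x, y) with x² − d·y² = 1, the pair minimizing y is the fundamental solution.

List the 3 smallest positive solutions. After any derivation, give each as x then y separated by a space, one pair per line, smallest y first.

2501 150
12510001 750300
62575022501 3753000450

d=278: √d = [16; 1,2,16,2,1,32] (ℓ=6, even), read p_5/q_5
step 0: (16, 1)  from 16·(1,0) + (0,1)
step 1: (17, 1)  from 1·(16,1) + (1,0)
step 2: (50, 3)  from 2·(17,1) + (16,1)
step 3: (817, 49)  from 16·(50,3) + (17,1)
step 4: (1684, 101)  from 2·(817,49) + (50,3)
step 5: (2501, 150)  from 1·(1684,101) + (817,49)
→ (2501, 150).  Check: 2501²=6255001, 278·150²=6255000, difference 1.
k=2:  x_2 = 2501·2501+278·150·150 = 12510001,  y_2 = 2501·150+150·2501 = 750300
k=3:  x_3 = 2501·12510001+278·150·750300 = 62575022501,  y_3 = 2501·750300+150·12510001 = 3753000450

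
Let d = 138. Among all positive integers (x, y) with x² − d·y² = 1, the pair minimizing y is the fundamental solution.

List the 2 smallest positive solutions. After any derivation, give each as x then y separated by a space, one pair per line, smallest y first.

[11; 1,2,1,22] for √138; ℓ=4 ⇒ convergent index 3
a_0=11:  p_0=11·1+0=11,  q_0=11·0+1=1
…
a_2=2:  p_2=2·12+11=35,  q_2=2·1+1=3
a_3=1:  p_3=1·35+12=47,  q_3=1·3+1=4
fundamental: x₁=47, y₁=4  (since 2209 − 138·16 = 1)
n=2: (47,4)∘(47,4) = (47·47+138·4·4, 47·4+4·47) = (4417,376)

47 4
4417 376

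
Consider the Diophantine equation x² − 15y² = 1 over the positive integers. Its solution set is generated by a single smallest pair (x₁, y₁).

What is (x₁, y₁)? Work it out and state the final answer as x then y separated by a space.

[3; 1,6] for √15; ℓ=2 ⇒ convergent index 1
a_0=3:  p_0=3·1+0=3,  q_0=3·0+1=1
a_1=1:  p_1=1·3+1=4,  q_1=1·1+0=1
fundamental: x₁=4, y₁=1  (since 16 − 15·1 = 1)

4 1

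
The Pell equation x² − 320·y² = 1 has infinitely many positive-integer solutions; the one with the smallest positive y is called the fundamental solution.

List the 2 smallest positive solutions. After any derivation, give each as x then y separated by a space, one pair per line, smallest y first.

[17; 1,7,1,34] for √320; ℓ=4 ⇒ convergent index 3
step 0: (17, 1)  from 17·(1,0) + (0,1)
step 1: (18, 1)  from 1·(17,1) + (1,0)
step 2: (143, 8)  from 7·(18,1) + (17,1)
step 3: (161, 9)  from 1·(143,8) + (18,1)
fundamental: x₁=161, y₁=9  (since 25921 − 320·81 = 1)
n=2: (161,9)∘(161,9) = (161·161+320·9·9, 161·9+9·161) = (51841,2898)

161 9
51841 2898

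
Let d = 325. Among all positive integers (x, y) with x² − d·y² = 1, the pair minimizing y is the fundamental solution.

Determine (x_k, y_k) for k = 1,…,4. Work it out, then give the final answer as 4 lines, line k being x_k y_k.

649 36
842401 46728
1093435849 60652908
1419278889601 78727427856

√325 → a₀=18, period (36); ℓ=1 odd so k=1
a_0=18:  p_0=18·1+0=18,  q_0=18·0+1=1
a_1=36:  p_1=36·18+1=649,  q_1=36·1+0=36
(x₁, y₁) = (649, 36);  649² − 325·36² = 1 ✓
k=2:  x_2 = 649·649+325·36·36 = 842401,  y_2 = 649·36+36·649 = 46728
k=3:  x_3 = 649·842401+325·36·46728 = 1093435849,  y_3 = 649·46728+36·842401 = 60652908
k=4:  x_4 = 649·1093435849+325·36·60652908 = 1419278889601,  y_4 = 649·60652908+36·1093435849 = 78727427856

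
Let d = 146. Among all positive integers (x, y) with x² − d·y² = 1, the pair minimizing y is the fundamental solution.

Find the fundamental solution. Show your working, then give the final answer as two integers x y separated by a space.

√146 → a₀=12, period (12,24); ℓ=2 even so k=1
i=0: a=12 ⇒ p=12, q=1
i=1: a=12 ⇒ p=145, q=12
fundamental: x₁=145, y₁=12  (since 21025 − 146·144 = 1)

145 12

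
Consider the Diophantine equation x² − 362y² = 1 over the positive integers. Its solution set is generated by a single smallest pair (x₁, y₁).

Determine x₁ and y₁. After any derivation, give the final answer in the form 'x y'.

d=362: √d = [19; 38] (ℓ=1, odd), read p_1/q_1
i=0: a=19 ⇒ p=19, q=1
i=1: a=38 ⇒ p=723, q=38
→ (723, 38).  Check: 723²=522729, 362·38²=522728, difference 1.

723 38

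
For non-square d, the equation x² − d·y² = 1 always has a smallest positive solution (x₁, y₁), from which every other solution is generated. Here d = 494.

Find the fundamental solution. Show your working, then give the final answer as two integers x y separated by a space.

73035 3286

√494 = [22; 4,2,2,1,2,1,2,2,4,44, …], period ℓ=10 (even) → k=9
step 0: (22, 1)  from 22·(1,0) + (0,1)
…
step 2: (200, 9)  from 2·(89,4) + (22,1)
…
step 4: (689, 31)  from 1·(489,22) + (200,9)
…
step 8: (16514, 743)  from 2·(6979,314) + (2556,115)
step 9: (73035, 3286)  from 4·(16514,743) + (6979,314)
fundamental: x₁=73035, y₁=3286  (since 5334111225 − 494·10797796 = 1)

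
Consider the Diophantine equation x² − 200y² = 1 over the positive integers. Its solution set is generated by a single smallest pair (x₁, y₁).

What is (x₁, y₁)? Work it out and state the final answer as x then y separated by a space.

99 7

d=200: √d = [14; 7,28] (ℓ=2, even), read p_1/q_1
a_0=14:  p_0=14·1+0=14,  q_0=14·0+1=1
a_1=7:  p_1=7·14+1=99,  q_1=7·1+0=7
fundamental: x₁=99, y₁=7  (since 9801 − 200·49 = 1)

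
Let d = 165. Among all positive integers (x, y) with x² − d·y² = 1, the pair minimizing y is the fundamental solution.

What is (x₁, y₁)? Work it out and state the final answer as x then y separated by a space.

1079 84

√165 = [12; 1,5,2,5,1,24, …], period ℓ=6 (even) → k=5
a_0=12:  p_0=12·1+0=12,  q_0=12·0+1=1
…
a_2=5:  p_2=5·13+12=77,  q_2=5·1+1=6
a_3=2:  p_3=2·77+13=167,  q_3=2·6+1=13
a_4=5:  p_4=5·167+77=912,  q_4=5·13+6=71
a_5=1:  p_5=1·912+167=1079,  q_5=1·71+13=84
(x₁, y₁) = (1079, 84);  1079² − 165·84² = 1 ✓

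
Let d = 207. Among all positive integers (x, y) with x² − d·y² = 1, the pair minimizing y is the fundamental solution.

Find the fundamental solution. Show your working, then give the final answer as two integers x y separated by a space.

1151 80

[14; 2,1,1,2,1,1,2,28] for √207; ℓ=8 ⇒ convergent index 7
a_0=14:  p_0=14·1+0=14,  q_0=14·0+1=1
a_1=2:  p_1=2·14+1=29,  q_1=2·1+0=2
…
a_6=1:  p_6=1·259+187=446,  q_6=1·18+13=31
a_7=2:  p_7=2·446+259=1151,  q_7=2·31+18=80
fundamental: x₁=1151, y₁=80  (since 1324801 − 207·6400 = 1)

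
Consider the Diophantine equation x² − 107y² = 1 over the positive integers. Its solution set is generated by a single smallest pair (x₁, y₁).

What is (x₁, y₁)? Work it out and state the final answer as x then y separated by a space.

√107 = [10; 2,1,9,1,2,20, …], period ℓ=6 (even) → k=5
k=0  a_k=10  p_k/q_k = 10/1
…
k=3  a_k=9  p_k/q_k = 300/29
k=4  a_k=1  p_k/q_k = 331/32
k=5  a_k=2  p_k/q_k = 962/93
fundamental: x₁=962, y₁=93  (since 925444 − 107·8649 = 1)

962 93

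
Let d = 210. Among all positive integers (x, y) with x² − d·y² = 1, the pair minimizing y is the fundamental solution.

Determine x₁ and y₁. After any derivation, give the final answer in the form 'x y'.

29 2

√210 → a₀=14, period (2,28); ℓ=2 even so k=1
k=0  a_k=14  p_k/q_k = 14/1
k=1  a_k=2  p_k/q_k = 29/2
fundamental: x₁=29, y₁=2  (since 841 − 210·4 = 1)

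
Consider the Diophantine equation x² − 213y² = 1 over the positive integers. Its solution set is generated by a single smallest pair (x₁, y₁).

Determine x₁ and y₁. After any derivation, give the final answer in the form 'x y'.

194399 13320

d=213: √d = [14; 1,1,2,6,1,8,1,6,2,1,1,28] (ℓ=12, even), read p_11/q_11
i=0: a=14 ⇒ p=14, q=1
…
i=4: a=6 ⇒ p=467, q=32
…
i=9: a=2 ⇒ p=78825, q=5401
i=10: a=1 ⇒ p=115574, q=7919
i=11: a=1 ⇒ p=194399, q=13320
→ (194399, 13320).  Check: 194399²=37790971201, 213·13320²=37790971200, difference 1.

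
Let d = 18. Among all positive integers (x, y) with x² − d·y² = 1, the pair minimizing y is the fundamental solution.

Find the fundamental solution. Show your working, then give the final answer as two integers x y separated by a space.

17 4

d=18: √d = [4; 4,8] (ℓ=2, even), read p_1/q_1
i=0: a=4 ⇒ p=4, q=1
i=1: a=4 ⇒ p=17, q=4
→ (17, 4).  Check: 17²=289, 18·4²=288, difference 1.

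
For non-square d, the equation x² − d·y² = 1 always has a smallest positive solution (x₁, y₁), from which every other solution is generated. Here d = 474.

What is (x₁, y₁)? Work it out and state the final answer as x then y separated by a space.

d=474: √d = [21; 1,3,2,1,1,…,3,1,42] (ℓ=14, even), read p_13/q_13
i=0: a=21 ⇒ p=21, q=1
…
i=6: a=1 ⇒ p=762, q=35
…
i=10: a=1 ⇒ p=16677, q=766
…
i=12: a=3 ⇒ p=149331, q=6859
i=13: a=1 ⇒ p=193549, q=8890
→ (193549, 8890).  Check: 193549²=37461215401, 474·8890²=37461215400, difference 1.

193549 8890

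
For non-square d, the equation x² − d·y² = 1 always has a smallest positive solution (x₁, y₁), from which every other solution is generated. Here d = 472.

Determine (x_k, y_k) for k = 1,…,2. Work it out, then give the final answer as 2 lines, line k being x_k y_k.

306917 14127
188396089777 8671632918

[21; 1,2,1,1,1,…,2,1,42] for √472; ℓ=14 ⇒ convergent index 13
step 0: (21, 1)  from 21·(1,0) + (0,1)
…
step 8: (24224, 1115)  from 4·(5779,266) + (1108,51)
…
step 11: (84230, 3877)  from 1·(54227,2496) + (30003,1381)
step 12: (222687, 10250)  from 2·(84230,3877) + (54227,2496)
step 13: (306917, 14127)  from 1·(222687,10250) + (84230,3877)
fundamental: x₁=306917, y₁=14127  (since 94198044889 − 472·199572129 = 1)
k=2:  x_2 = 306917·306917+472·14127·14127 = 188396089777,  y_2 = 306917·14127+14127·306917 = 8671632918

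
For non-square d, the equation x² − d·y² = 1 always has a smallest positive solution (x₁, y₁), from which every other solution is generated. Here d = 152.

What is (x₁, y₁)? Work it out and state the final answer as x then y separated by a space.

37 3

√152 → a₀=12, period (3,24); ℓ=2 even so k=1
a_0=12:  p_0=12·1+0=12,  q_0=12·0+1=1
a_1=3:  p_1=3·12+1=37,  q_1=3·1+0=3
→ (37, 3).  Check: 37²=1369, 152·3²=1368, difference 1.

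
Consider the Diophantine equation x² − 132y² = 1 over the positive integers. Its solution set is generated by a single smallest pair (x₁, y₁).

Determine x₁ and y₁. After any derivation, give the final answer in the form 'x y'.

√132 = [11; 2,22, …], period ℓ=2 (even) → k=1
k=0  a_k=11  p_k/q_k = 11/1
k=1  a_k=2  p_k/q_k = 23/2
→ (23, 2).  Check: 23²=529, 132·2²=528, difference 1.

23 2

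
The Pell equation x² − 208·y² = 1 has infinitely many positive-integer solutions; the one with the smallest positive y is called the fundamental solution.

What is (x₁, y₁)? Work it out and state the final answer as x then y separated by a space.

649 45

d=208: √d = [14; 2,2,1,2,2,28] (ℓ=6, even), read p_5/q_5
step 0: (14, 1)  from 14·(1,0) + (0,1)
step 1: (29, 2)  from 2·(14,1) + (1,0)
step 2: (72, 5)  from 2·(29,2) + (14,1)
…
step 4: (274, 19)  from 2·(101,7) + (72,5)
step 5: (649, 45)  from 2·(274,19) + (101,7)
→ (649, 45).  Check: 649²=421201, 208·45²=421200, difference 1.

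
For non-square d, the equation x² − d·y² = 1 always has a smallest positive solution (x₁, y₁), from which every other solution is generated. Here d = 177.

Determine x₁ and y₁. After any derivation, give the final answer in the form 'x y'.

√177 → a₀=13, period (3,3,2,8,2,3,3,26); ℓ=8 even so k=7
k=0  a_k=13  p_k/q_k = 13/1
…
k=2  a_k=3  p_k/q_k = 133/10
…
k=4  a_k=8  p_k/q_k = 2581/194
k=5  a_k=2  p_k/q_k = 5468/411
k=6  a_k=3  p_k/q_k = 18985/1427
k=7  a_k=3  p_k/q_k = 62423/4692
→ (62423, 4692).  Check: 62423²=3896630929, 177·4692²=3896630928, difference 1.

62423 4692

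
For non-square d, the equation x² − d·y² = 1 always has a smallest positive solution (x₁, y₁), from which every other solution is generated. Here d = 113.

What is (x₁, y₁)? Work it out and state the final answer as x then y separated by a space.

1204353 113296

√113 = [10; 1,1,1,2,2,1,1,1,20, …], period ℓ=9 (odd) → k=17
step 0: (10, 1)  from 10·(1,0) + (0,1)
step 1: (11, 1)  from 1·(10,1) + (1,0)
…
step 3: (32, 3)  from 1·(21,2) + (11,1)
…
step 7: (489, 46)  from 1·(287,27) + (202,19)
…
step 10: (16785, 1579)  from 1·(16009,1506) + (776,73)
…
step 12: (49579, 4664)  from 1·(32794,3085) + (16785,1579)
step 13: (131952, 12413)  from 2·(49579,4664) + (32794,3085)
…
step 16: (758918, 71393)  from 1·(445435,41903) + (313483,29490)
step 17: (1204353, 113296)  from 1·(758918,71393) + (445435,41903)
fundamental: x₁=1204353, y₁=113296  (since 1450466148609 − 113·12835983616 = 1)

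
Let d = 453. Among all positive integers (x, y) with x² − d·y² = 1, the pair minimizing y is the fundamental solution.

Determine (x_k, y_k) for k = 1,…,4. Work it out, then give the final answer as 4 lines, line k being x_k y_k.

1653751 77700
5469784740001 256992905400
18091323967121133751 850004548596233100
59837090203895614338960001 2811391744490881177810800

[21; 3,1,1,10,14,10,1,1,3,42] for √453; ℓ=10 ⇒ convergent index 9
i=0: a=21 ⇒ p=21, q=1
…
i=5: a=14 ⇒ p=22199, q=1043
i=6: a=10 ⇒ p=223565, q=10504
i=7: a=1 ⇒ p=245764, q=11547
i=8: a=1 ⇒ p=469329, q=22051
i=9: a=3 ⇒ p=1653751, q=77700
(x₁, y₁) = (1653751, 77700);  1653751² − 453·77700² = 1 ✓
(x_2, y_2) = (1653751·1653751 + 453·77700·77700, 1653751·77700 + 77700·1653751) = (5469784740001, 256992905400)
(x_3, y_3) = (1653751·5469784740001 + 453·77700·256992905400, 1653751·256992905400 + 77700·5469784740001) = (18091323967121133751, 850004548596233100)
(x_4, y_4) = (1653751·18091323967121133751 + 453·77700·850004548596233100, 1653751·850004548596233100 + 77700·18091323967121133751) = (59837090203895614338960001, 2811391744490881177810800)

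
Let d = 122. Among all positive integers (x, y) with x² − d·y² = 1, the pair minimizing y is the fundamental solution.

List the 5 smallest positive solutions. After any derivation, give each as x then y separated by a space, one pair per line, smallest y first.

243 22
118097 10692
57394899 5196290
27893802817 2525386248
13556330774163 1227332520238

d=122: √d = [11; 22] (ℓ=1, odd), read p_1/q_1
i=0: a=11 ⇒ p=11, q=1
i=1: a=22 ⇒ p=243, q=22
(x₁, y₁) = (243, 22);  243² − 122·22² = 1 ✓
k=2:  x_2 = 243·243+122·22·22 = 118097,  y_2 = 243·22+22·243 = 10692
k=3:  x_3 = 243·118097+122·22·10692 = 57394899,  y_3 = 243·10692+22·118097 = 5196290
k=4:  x_4 = 243·57394899+122·22·5196290 = 27893802817,  y_4 = 243·5196290+22·57394899 = 2525386248
k=5:  x_5 = 243·27893802817+122·22·2525386248 = 13556330774163,  y_5 = 243·2525386248+22·27893802817 = 1227332520238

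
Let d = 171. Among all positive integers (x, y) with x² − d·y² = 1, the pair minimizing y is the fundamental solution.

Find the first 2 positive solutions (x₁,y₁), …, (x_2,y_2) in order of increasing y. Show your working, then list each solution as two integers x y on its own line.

170 13
57799 4420

[13; 13,26] for √171; ℓ=2 ⇒ convergent index 1
k=0  a_k=13  p_k/q_k = 13/1
k=1  a_k=13  p_k/q_k = 170/13
→ (170, 13).  Check: 170²=28900, 171·13²=28899, difference 1.
k=2:  x_2 = 170·170+171·13·13 = 57799,  y_2 = 170·13+13·170 = 4420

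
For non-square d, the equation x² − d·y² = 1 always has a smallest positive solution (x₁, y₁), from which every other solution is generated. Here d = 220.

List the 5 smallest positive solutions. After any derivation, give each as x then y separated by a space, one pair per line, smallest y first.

89 6
15841 1068
2819609 190098
501874561 33836376
89330852249 6022684830

[14; 1,4,1,28] for √220; ℓ=4 ⇒ convergent index 3
i=0: a=14 ⇒ p=14, q=1
…
i=2: a=4 ⇒ p=74, q=5
i=3: a=1 ⇒ p=89, q=6
fundamental: x₁=89, y₁=6  (since 7921 − 220·36 = 1)
k=2:  x_2 = 89·89+220·6·6 = 15841,  y_2 = 89·6+6·89 = 1068
k=3:  x_3 = 89·15841+220·6·1068 = 2819609,  y_3 = 89·1068+6·15841 = 190098
k=4:  x_4 = 89·2819609+220·6·190098 = 501874561,  y_4 = 89·190098+6·2819609 = 33836376
k=5:  x_5 = 89·501874561+220·6·33836376 = 89330852249,  y_5 = 89·33836376+6·501874561 = 6022684830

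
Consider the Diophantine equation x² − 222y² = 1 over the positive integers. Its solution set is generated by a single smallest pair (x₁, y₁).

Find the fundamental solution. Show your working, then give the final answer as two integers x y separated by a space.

√222 = [14; 1,8,1,28, …], period ℓ=4 (even) → k=3
a_0=14:  p_0=14·1+0=14,  q_0=14·0+1=1
a_1=1:  p_1=1·14+1=15,  q_1=1·1+0=1
a_2=8:  p_2=8·15+14=134,  q_2=8·1+1=9
a_3=1:  p_3=1·134+15=149,  q_3=1·9+1=10
fundamental: x₁=149, y₁=10  (since 22201 − 222·100 = 1)

149 10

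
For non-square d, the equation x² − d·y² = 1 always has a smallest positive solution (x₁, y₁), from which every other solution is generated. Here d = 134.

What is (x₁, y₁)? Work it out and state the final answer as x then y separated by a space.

√134 = [11; 1,1,2,1,3,…,1,1,22, …], period ℓ=14 (even) → k=13
a_0=11:  p_0=11·1+0=11,  q_0=11·0+1=1
…
a_5=3:  p_5=3·81+58=301,  q_5=3·7+5=26
…
a_7=10:  p_7=10·382+301=4121,  q_7=10·33+26=356
a_8=1:  p_8=1·4121+382=4503,  q_8=1·356+33=389
…
a_10=1:  p_10=1·17630+4503=22133,  q_10=1·1523+389=1912
…
a_12=1:  p_12=1·61896+22133=84029,  q_12=1·5347+1912=7259
a_13=1:  p_13=1·84029+61896=145925,  q_13=1·7259+5347=12606
(x₁, y₁) = (145925, 12606);  145925² − 134·12606² = 1 ✓

145925 12606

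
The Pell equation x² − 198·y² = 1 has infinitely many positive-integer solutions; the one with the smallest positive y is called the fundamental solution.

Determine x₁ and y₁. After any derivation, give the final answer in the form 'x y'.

197 14

√198 → a₀=14, period (14,28); ℓ=2 even so k=1
step 0: (14, 1)  from 14·(1,0) + (0,1)
step 1: (197, 14)  from 14·(14,1) + (1,0)
(x₁, y₁) = (197, 14);  197² − 198·14² = 1 ✓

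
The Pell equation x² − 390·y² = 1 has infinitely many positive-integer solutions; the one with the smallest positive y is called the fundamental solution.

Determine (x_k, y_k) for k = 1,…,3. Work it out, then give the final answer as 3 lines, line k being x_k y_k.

√390 = [19; 1,2,1,38, …], period ℓ=4 (even) → k=3
step 0: (19, 1)  from 19·(1,0) + (0,1)
step 1: (20, 1)  from 1·(19,1) + (1,0)
step 2: (59, 3)  from 2·(20,1) + (19,1)
step 3: (79, 4)  from 1·(59,3) + (20,1)
fundamental: x₁=79, y₁=4  (since 6241 − 390·16 = 1)
n=2: (79,4)∘(79,4) = (79·79+390·4·4, 79·4+4·79) = (12481,632)
n=3: (12481,632)∘(79,4) = (79·12481+390·4·632, 79·632+4·12481) = (1971919,99852)

79 4
12481 632
1971919 99852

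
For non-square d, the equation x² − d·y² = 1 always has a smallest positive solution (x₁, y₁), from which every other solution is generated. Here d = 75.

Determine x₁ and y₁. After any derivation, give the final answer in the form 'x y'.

26 3

√75 → a₀=8, period (1,1,1,16); ℓ=4 even so k=3
k=0  a_k=8  p_k/q_k = 8/1
k=1  a_k=1  p_k/q_k = 9/1
k=2  a_k=1  p_k/q_k = 17/2
k=3  a_k=1  p_k/q_k = 26/3
→ (26, 3).  Check: 26²=676, 75·3²=675, difference 1.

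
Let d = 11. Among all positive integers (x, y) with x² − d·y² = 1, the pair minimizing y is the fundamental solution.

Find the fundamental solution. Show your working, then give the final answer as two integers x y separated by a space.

10 3

√11 = [3; 3,6, …], period ℓ=2 (even) → k=1
a_0=3:  p_0=3·1+0=3,  q_0=3·0+1=1
a_1=3:  p_1=3·3+1=10,  q_1=3·1+0=3
→ (10, 3).  Check: 10²=100, 11·3²=99, difference 1.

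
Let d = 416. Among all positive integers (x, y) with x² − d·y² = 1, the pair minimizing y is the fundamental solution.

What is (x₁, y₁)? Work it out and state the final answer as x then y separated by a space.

5201 255

d=416: √d = [20; 2,1,1,9,1,1,2,40] (ℓ=8, even), read p_7/q_7
i=0: a=20 ⇒ p=20, q=1
i=1: a=2 ⇒ p=41, q=2
i=2: a=1 ⇒ p=61, q=3
i=3: a=1 ⇒ p=102, q=5
…
i=6: a=1 ⇒ p=2060, q=101
i=7: a=2 ⇒ p=5201, q=255
→ (5201, 255).  Check: 5201²=27050401, 416·255²=27050400, difference 1.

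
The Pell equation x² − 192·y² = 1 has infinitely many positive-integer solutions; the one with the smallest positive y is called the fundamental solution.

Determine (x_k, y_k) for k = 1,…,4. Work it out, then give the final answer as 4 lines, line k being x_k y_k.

97 7
18817 1358
3650401 263445
708158977 51106972

√192 = [13; 1,5,1,26, …], period ℓ=4 (even) → k=3
k=0  a_k=13  p_k/q_k = 13/1
k=1  a_k=1  p_k/q_k = 14/1
k=2  a_k=5  p_k/q_k = 83/6
k=3  a_k=1  p_k/q_k = 97/7
fundamental: x₁=97, y₁=7  (since 9409 − 192·49 = 1)
n=2: (97,7)∘(97,7) = (97·97+192·7·7, 97·7+7·97) = (18817,1358)
n=3: (18817,1358)∘(97,7) = (97·18817+192·7·1358, 97·1358+7·18817) = (3650401,263445)
n=4: (3650401,263445)∘(97,7) = (97·3650401+192·7·263445, 97·263445+7·3650401) = (708158977,51106972)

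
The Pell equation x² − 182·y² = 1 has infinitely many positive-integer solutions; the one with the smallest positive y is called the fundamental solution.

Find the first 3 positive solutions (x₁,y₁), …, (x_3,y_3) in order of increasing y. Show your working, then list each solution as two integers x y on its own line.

d=182: √d = [13; 2,26] (ℓ=2, even), read p_1/q_1
i=0: a=13 ⇒ p=13, q=1
i=1: a=2 ⇒ p=27, q=2
→ (27, 2).  Check: 27²=729, 182·2²=728, difference 1.
(x_2, y_2) = (27·27 + 182·2·2, 27·2 + 2·27) = (1457, 108)
(x_3, y_3) = (27·1457 + 182·2·108, 27·108 + 2·1457) = (78651, 5830)

27 2
1457 108
78651 5830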